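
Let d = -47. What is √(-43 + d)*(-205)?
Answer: -615*I*√10 ≈ -1944.8*I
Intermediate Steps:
√(-43 + d)*(-205) = √(-43 - 47)*(-205) = √(-90)*(-205) = (3*I*√10)*(-205) = -615*I*√10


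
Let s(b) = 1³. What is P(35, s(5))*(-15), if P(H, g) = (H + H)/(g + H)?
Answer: -175/6 ≈ -29.167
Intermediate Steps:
s(b) = 1
P(H, g) = 2*H/(H + g) (P(H, g) = (2*H)/(H + g) = 2*H/(H + g))
P(35, s(5))*(-15) = (2*35/(35 + 1))*(-15) = (2*35/36)*(-15) = (2*35*(1/36))*(-15) = (35/18)*(-15) = -175/6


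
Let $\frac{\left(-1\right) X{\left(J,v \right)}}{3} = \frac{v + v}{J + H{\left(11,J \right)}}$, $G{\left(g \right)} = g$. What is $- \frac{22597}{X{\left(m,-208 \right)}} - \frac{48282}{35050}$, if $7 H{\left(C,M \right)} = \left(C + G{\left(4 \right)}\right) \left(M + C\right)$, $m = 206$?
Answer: $- \frac{265754465143}{21871200} \approx -12151.0$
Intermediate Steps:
$H{\left(C,M \right)} = \frac{\left(4 + C\right) \left(C + M\right)}{7}$ ($H{\left(C,M \right)} = \frac{\left(C + 4\right) \left(M + C\right)}{7} = \frac{\left(4 + C\right) \left(C + M\right)}{7}$)
$X{\left(J,v \right)} = - \frac{6 v}{\frac{165}{7} + \frac{22 J}{7}}$ ($X{\left(J,v \right)} = - 3 \frac{v + v}{J + \left(\frac{11^{2}}{7} + \frac{4}{7} \cdot 11 + \frac{4 J}{7} + \frac{1}{7} \cdot 11 J\right)} = - 3 \frac{2 v}{J + \left(\frac{1}{7} \cdot 121 + \frac{44}{7} + \frac{4 J}{7} + \frac{11 J}{7}\right)} = - 3 \frac{2 v}{J + \left(\frac{121}{7} + \frac{44}{7} + \frac{4 J}{7} + \frac{11 J}{7}\right)} = - 3 \frac{2 v}{J + \left(\frac{165}{7} + \frac{15 J}{7}\right)} = - 3 \frac{2 v}{\frac{165}{7} + \frac{22 J}{7}} = - \frac{6 v}{\frac{165}{7} + \frac{22 J}{7}}$)
$- \frac{22597}{X{\left(m,-208 \right)}} - \frac{48282}{35050} = - \frac{22597}{\left(-42\right) \left(-208\right) \frac{1}{165 + 22 \cdot 206}} - \frac{48282}{35050} = - \frac{22597}{\left(-42\right) \left(-208\right) \frac{1}{165 + 4532}} - \frac{24141}{17525} = - \frac{22597}{\left(-42\right) \left(-208\right) \frac{1}{4697}} - \frac{24141}{17525} = - \frac{22597}{\frac{1248}{671}} - \frac{24141}{17525} = \left(-22597\right) \frac{671}{1248} - \frac{24141}{17525} = - \frac{15162587}{1248} - \frac{24141}{17525} = - \frac{265754465143}{21871200}$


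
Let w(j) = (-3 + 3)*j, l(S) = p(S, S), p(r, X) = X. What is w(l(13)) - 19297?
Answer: -19297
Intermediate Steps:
l(S) = S
w(j) = 0 (w(j) = 0*j = 0)
w(l(13)) - 19297 = 0 - 19297 = -19297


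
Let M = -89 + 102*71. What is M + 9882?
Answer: 17035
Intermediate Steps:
M = 7153 (M = -89 + 7242 = 7153)
M + 9882 = 7153 + 9882 = 17035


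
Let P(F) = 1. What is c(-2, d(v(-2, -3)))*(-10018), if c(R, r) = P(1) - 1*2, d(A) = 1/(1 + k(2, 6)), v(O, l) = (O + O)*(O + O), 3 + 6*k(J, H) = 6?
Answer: 10018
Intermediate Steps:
k(J, H) = 1/2 (k(J, H) = -1/2 + (1/6)*6 = -1/2 + 1 = 1/2)
v(O, l) = 4*O**2 (v(O, l) = (2*O)*(2*O) = 4*O**2)
d(A) = 2/3 (d(A) = 1/(1 + 1/2) = 1/(3/2) = 2/3)
c(R, r) = -1 (c(R, r) = 1 - 1*2 = 1 - 2 = -1)
c(-2, d(v(-2, -3)))*(-10018) = -1*(-10018) = 10018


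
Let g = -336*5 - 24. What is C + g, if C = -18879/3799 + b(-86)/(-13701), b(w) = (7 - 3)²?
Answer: -3067313471/1794831 ≈ -1709.0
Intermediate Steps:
b(w) = 16 (b(w) = 4² = 16)
g = -1704 (g = -42*40 - 24 = -1680 - 24 = -1704)
C = -8921447/1794831 (C = -18879/3799 + 16/(-13701) = -18879*1/3799 + 16*(-1/13701) = -651/131 - 16/13701 = -8921447/1794831 ≈ -4.9706)
C + g = -8921447/1794831 - 1704 = -3067313471/1794831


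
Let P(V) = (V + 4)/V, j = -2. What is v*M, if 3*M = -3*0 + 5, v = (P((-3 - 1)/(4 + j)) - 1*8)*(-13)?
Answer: 195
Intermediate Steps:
P(V) = (4 + V)/V
v = 117 (v = ((4 + (-3 - 1)/(4 - 2))/(((-3 - 1)/(4 - 2))) - 1*8)*(-13) = ((4 - 4/2)/((-4/2)) - 8)*(-13) = ((4 - 4*1/2)/((-4*1/2)) - 8)*(-13) = ((4 - 2)/(-2) - 8)*(-13) = (-1/2*2 - 8)*(-13) = (-1 - 8)*(-13) = -9*(-13) = 117)
M = 5/3 (M = (-3*0 + 5)/3 = (0 + 5)/3 = (1/3)*5 = 5/3 ≈ 1.6667)
v*M = 117*(5/3) = 195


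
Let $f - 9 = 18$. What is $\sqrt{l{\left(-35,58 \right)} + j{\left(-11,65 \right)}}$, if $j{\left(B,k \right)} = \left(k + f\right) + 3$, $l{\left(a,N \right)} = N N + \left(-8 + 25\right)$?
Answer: $2 \sqrt{869} \approx 58.958$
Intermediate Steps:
$f = 27$ ($f = 9 + 18 = 27$)
$l{\left(a,N \right)} = 17 + N^{2}$ ($l{\left(a,N \right)} = N^{2} + 17 = 17 + N^{2}$)
$j{\left(B,k \right)} = 30 + k$ ($j{\left(B,k \right)} = \left(k + 27\right) + 3 = \left(27 + k\right) + 3 = 30 + k$)
$\sqrt{l{\left(-35,58 \right)} + j{\left(-11,65 \right)}} = \sqrt{\left(17 + 58^{2}\right) + \left(30 + 65\right)} = \sqrt{\left(17 + 3364\right) + 95} = \sqrt{3381 + 95} = \sqrt{3476} = 2 \sqrt{869}$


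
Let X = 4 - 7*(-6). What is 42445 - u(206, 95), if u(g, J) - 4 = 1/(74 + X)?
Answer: 5092919/120 ≈ 42441.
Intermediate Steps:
X = 46 (X = 4 + 42 = 46)
u(g, J) = 481/120 (u(g, J) = 4 + 1/(74 + 46) = 4 + 1/120 = 481/120)
42445 - u(206, 95) = 42445 - 1*481/120 = 42445 - 481/120 = 5092919/120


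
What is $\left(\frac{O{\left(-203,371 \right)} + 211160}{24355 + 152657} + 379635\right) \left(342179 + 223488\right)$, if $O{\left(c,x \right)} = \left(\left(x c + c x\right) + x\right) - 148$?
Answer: $\frac{38012828835593459}{177012} \approx 2.1475 \cdot 10^{11}$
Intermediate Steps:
$O{\left(c,x \right)} = -148 + x + 2 c x$ ($O{\left(c,x \right)} = \left(\left(c x + c x\right) + x\right) - 148 = \left(2 c x + x\right) - 148 = \left(x + 2 c x\right) - 148 = -148 + x + 2 c x$)
$\left(\frac{O{\left(-203,371 \right)} + 211160}{24355 + 152657} + 379635\right) \left(342179 + 223488\right) = \left(\frac{\left(-148 + 371 + 2 \left(-203\right) 371\right) + 211160}{24355 + 152657} + 379635\right) \left(342179 + 223488\right) = \left(\frac{\left(-148 + 371 - 150626\right) + 211160}{177012} + 379635\right) 565667 = \left(\left(-150403 + 211160\right) \frac{1}{177012} + 379635\right) 565667 = \left(60757 \cdot \frac{1}{177012} + 379635\right) 565667 = \left(\frac{60757}{177012} + 379635\right) 565667 = \frac{67200011377}{177012} \cdot 565667 = \frac{38012828835593459}{177012}$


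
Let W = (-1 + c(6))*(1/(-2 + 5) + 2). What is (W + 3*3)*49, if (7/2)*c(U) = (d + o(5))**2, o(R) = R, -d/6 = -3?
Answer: 52822/3 ≈ 17607.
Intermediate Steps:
d = 18 (d = -6*(-3) = 18)
c(U) = 1058/7 (c(U) = 2*(18 + 5)**2/7 = (2/7)*23**2 = (2/7)*529 = 1058/7)
W = 1051/3 (W = (-1 + 1058/7)*(1/(-2 + 5) + 2) = 1051*(1/3 + 2)/7 = (1051/7)*(7/3) = 1051/3 ≈ 350.33)
(W + 3*3)*49 = (1051/3 + 3*3)*49 = (1051/3 + 9)*49 = (1078/3)*49 = 52822/3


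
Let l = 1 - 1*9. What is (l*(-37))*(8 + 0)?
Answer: 2368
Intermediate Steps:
l = -8 (l = 1 - 9 = -8)
(l*(-37))*(8 + 0) = (-8*(-37))*(8 + 0) = 296*8 = 2368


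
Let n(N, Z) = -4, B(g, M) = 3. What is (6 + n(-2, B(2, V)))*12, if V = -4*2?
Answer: 24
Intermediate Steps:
V = -8
(6 + n(-2, B(2, V)))*12 = (6 - 4)*12 = 2*12 = 24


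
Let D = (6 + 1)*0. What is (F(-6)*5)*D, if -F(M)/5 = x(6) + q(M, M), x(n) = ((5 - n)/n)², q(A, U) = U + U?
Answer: 0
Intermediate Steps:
q(A, U) = 2*U
x(n) = (5 - n)²/n² (x(n) = ((5 - n)/n)² = (5 - n)²/n²)
F(M) = -5/36 - 10*M (F(M) = -5*((-5 + 6)²/6² + 2*M) = -5*((1/36)*1² + 2*M) = -5*((1/36)*1 + 2*M) = -5*(1/36 + 2*M) = -5/36 - 10*M)
D = 0 (D = 7*0 = 0)
(F(-6)*5)*D = ((-5/36 - 10*(-6))*5)*0 = ((-5/36 + 60)*5)*0 = ((2155/36)*5)*0 = (10775/36)*0 = 0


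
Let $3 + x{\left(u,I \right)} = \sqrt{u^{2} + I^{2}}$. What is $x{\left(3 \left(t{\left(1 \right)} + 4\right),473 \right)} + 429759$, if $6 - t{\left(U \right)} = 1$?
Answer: $429756 + \sqrt{224458} \approx 4.3023 \cdot 10^{5}$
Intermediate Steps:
$t{\left(U \right)} = 5$ ($t{\left(U \right)} = 6 - 1 = 5$)
$x{\left(u,I \right)} = -3 + \sqrt{I^{2} + u^{2}}$ ($x{\left(u,I \right)} = -3 + \sqrt{u^{2} + I^{2}} = -3 + \sqrt{I^{2} + u^{2}}$)
$x{\left(3 \left(t{\left(1 \right)} + 4\right),473 \right)} + 429759 = \left(-3 + \sqrt{473^{2} + \left(3 \left(5 + 4\right)\right)^{2}}\right) + 429759 = \left(-3 + \sqrt{223729 + \left(3 \cdot 9\right)^{2}}\right) + 429759 = \left(-3 + \sqrt{223729 + 27^{2}}\right) + 429759 = \left(-3 + \sqrt{223729 + 729}\right) + 429759 = \left(-3 + \sqrt{224458}\right) + 429759 = 429756 + \sqrt{224458}$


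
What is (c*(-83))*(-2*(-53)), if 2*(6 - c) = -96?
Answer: -475092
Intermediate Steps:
c = 54 (c = 6 - ½*(-96) = 6 + 48 = 54)
(c*(-83))*(-2*(-53)) = (54*(-83))*(-2*(-53)) = -4482*106 = -475092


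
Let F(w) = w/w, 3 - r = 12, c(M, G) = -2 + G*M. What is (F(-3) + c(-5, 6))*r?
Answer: 279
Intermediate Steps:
r = -9 (r = 3 - 1*12 = 3 - 12 = -9)
F(w) = 1
(F(-3) + c(-5, 6))*r = (1 + (-2 + 6*(-5)))*(-9) = (1 + (-2 - 30))*(-9) = (1 - 32)*(-9) = -31*(-9) = 279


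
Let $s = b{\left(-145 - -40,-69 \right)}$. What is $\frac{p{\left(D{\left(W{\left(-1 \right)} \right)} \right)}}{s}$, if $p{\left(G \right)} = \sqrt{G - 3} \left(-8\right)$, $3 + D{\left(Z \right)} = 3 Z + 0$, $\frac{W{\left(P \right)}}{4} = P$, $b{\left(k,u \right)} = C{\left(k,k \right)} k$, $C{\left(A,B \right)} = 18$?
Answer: $\frac{4 i \sqrt{2}}{315} \approx 0.017958 i$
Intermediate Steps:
$b{\left(k,u \right)} = 18 k$
$W{\left(P \right)} = 4 P$
$D{\left(Z \right)} = -3 + 3 Z$ ($D{\left(Z \right)} = -3 + \left(3 Z + 0\right) = -3 + 3 Z$)
$p{\left(G \right)} = - 8 \sqrt{-3 + G}$ ($p{\left(G \right)} = \sqrt{-3 + G} \left(-8\right) = - 8 \sqrt{-3 + G}$)
$s = -1890$ ($s = 18 \left(-145 - -40\right) = 18 \left(-145 + 40\right) = 18 \left(-105\right) = -1890$)
$\frac{p{\left(D{\left(W{\left(-1 \right)} \right)} \right)}}{s} = \frac{\left(-8\right) \sqrt{-3 + \left(-3 + 3 \cdot 4 \left(-1\right)\right)}}{-1890} = - 8 \sqrt{-3 + \left(-3 + 3 \left(-4\right)\right)} \left(- \frac{1}{1890}\right) = - 8 \sqrt{-3 - 15} \left(- \frac{1}{1890}\right) = - 8 \sqrt{-18} \left(- \frac{1}{1890}\right) = - 8 \cdot 3 i \sqrt{2} \left(- \frac{1}{1890}\right) = - 24 i \sqrt{2} \left(- \frac{1}{1890}\right) = \frac{4 i \sqrt{2}}{315}$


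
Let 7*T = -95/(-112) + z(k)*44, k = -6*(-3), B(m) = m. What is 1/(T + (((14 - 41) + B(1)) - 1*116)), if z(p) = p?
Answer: -784/22529 ≈ -0.034800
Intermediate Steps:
k = 18
T = 88799/784 (T = (-95/(-112) + 18*44)/7 = (-95*(-1/112) + 792)/7 = (95/112 + 792)/7 = (⅐)*(88799/112) = 88799/784 ≈ 113.26)
1/(T + (((14 - 41) + B(1)) - 1*116)) = 1/(88799/784 + (((14 - 41) + 1) - 1*116)) = 1/(88799/784 + ((-27 + 1) - 116)) = 1/(88799/784 + (-26 - 116)) = 1/(88799/784 - 142) = 1/(-22529/784) = -784/22529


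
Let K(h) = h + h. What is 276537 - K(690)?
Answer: 275157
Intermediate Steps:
K(h) = 2*h
276537 - K(690) = 276537 - 2*690 = 276537 - 1*1380 = 276537 - 1380 = 275157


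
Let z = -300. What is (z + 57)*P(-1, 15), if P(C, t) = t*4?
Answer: -14580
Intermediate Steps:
P(C, t) = 4*t
(z + 57)*P(-1, 15) = (-300 + 57)*(4*15) = -243*60 = -14580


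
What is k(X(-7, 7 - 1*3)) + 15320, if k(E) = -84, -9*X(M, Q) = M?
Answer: 15236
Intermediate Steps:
X(M, Q) = -M/9
k(X(-7, 7 - 1*3)) + 15320 = -84 + 15320 = 15236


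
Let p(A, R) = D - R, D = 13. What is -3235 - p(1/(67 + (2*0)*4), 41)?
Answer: -3207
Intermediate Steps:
p(A, R) = 13 - R
-3235 - p(1/(67 + (2*0)*4), 41) = -3235 - (13 - 1*41) = -3235 - (13 - 41) = -3235 - 1*(-28) = -3235 + 28 = -3207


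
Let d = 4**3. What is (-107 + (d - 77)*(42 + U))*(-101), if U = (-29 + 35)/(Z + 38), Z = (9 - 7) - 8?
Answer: 1059187/16 ≈ 66199.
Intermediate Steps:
Z = -6 (Z = 2 - 8 = -6)
U = 3/16 (U = (-29 + 35)/(-6 + 38) = 6/32 = 6*(1/32) = 3/16 ≈ 0.18750)
d = 64
(-107 + (d - 77)*(42 + U))*(-101) = (-107 + (64 - 77)*(42 + 3/16))*(-101) = (-107 - 13*675/16)*(-101) = (-107 - 8775/16)*(-101) = -10487/16*(-101) = 1059187/16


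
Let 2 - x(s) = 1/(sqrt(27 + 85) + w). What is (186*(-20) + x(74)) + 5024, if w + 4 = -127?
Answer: 22266125/17049 + 4*sqrt(7)/17049 ≈ 1306.0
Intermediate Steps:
w = -131 (w = -4 - 127 = -131)
x(s) = 2 - 1/(-131 + 4*sqrt(7)) (x(s) = 2 - 1/(sqrt(27 + 85) - 131) = 2 - 1/(sqrt(112) - 131) = 2 - 1/(4*sqrt(7) - 131) = 2 - 1/(-131 + 4*sqrt(7)))
(186*(-20) + x(74)) + 5024 = (186*(-20) + (34229/17049 + 4*sqrt(7)/17049)) + 5024 = (-3720 + (34229/17049 + 4*sqrt(7)/17049)) + 5024 = (-63388051/17049 + 4*sqrt(7)/17049) + 5024 = 22266125/17049 + 4*sqrt(7)/17049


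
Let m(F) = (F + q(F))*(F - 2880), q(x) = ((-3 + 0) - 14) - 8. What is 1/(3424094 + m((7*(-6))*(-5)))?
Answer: 1/2930144 ≈ 3.4128e-7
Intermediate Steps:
q(x) = -25 (q(x) = (-3 - 14) - 8 = -17 - 8 = -25)
m(F) = (-2880 + F)*(-25 + F) (m(F) = (F - 25)*(F - 2880) = (-25 + F)*(-2880 + F) = (-2880 + F)*(-25 + F))
1/(3424094 + m((7*(-6))*(-5))) = 1/(3424094 + (72000 + ((7*(-6))*(-5))**2 - 2905*7*(-6)*(-5))) = 1/(3424094 + (72000 + (-42*(-5))**2 - (-122010)*(-5))) = 1/(3424094 + (72000 + 210**2 - 2905*210)) = 1/(3424094 + (72000 + 44100 - 610050)) = 1/(3424094 - 493950) = 1/2930144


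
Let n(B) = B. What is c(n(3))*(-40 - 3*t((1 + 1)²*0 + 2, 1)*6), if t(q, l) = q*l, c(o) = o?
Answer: -228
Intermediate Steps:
t(q, l) = l*q
c(n(3))*(-40 - 3*t((1 + 1)²*0 + 2, 1)*6) = 3*(-40 - 3*((1 + 1)²*0 + 2)*6) = 3*(-40 - 3*(2²*0 + 2)*6) = 3*(-40 - 3*(4*0 + 2)*6) = 3*(-40 - 3*(0 + 2)*6) = 3*(-40 - 3*2*6) = 3*(-40 - 6*6) = 3*(-40 - 36) = 3*(-76) = -228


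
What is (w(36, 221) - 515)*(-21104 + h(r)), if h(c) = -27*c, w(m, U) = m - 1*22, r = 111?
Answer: 12074601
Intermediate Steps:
w(m, U) = -22 + m (w(m, U) = m - 22 = -22 + m)
(w(36, 221) - 515)*(-21104 + h(r)) = ((-22 + 36) - 515)*(-21104 - 27*111) = (14 - 515)*(-21104 - 2997) = -501*(-24101) = 12074601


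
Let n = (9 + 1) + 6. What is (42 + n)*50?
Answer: 2900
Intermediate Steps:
n = 16 (n = 10 + 6 = 16)
(42 + n)*50 = (42 + 16)*50 = 58*50 = 2900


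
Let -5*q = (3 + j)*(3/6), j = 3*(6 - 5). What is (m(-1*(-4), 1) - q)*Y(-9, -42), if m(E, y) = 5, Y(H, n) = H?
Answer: -252/5 ≈ -50.400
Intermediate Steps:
j = 3 (j = 3*1 = 3)
q = -⅗ (q = -(3 + 3)*3/6/5 = -6*3*(⅙)/5 = -6/(5*2) = -⅕*3 = -⅗ ≈ -0.60000)
(m(-1*(-4), 1) - q)*Y(-9, -42) = (5 - 1*(-⅗))*(-9) = (5 + ⅗)*(-9) = (28/5)*(-9) = -252/5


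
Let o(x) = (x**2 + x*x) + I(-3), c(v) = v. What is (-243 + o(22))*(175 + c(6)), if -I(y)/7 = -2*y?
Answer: 123623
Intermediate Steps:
I(y) = 14*y (I(y) = -(-14)*y = 14*y)
o(x) = -42 + 2*x**2 (o(x) = (x**2 + x*x) + 14*(-3) = (x**2 + x**2) - 42 = 2*x**2 - 42 = -42 + 2*x**2)
(-243 + o(22))*(175 + c(6)) = (-243 + (-42 + 2*22**2))*(175 + 6) = (-243 + (-42 + 2*484))*181 = (-243 + (-42 + 968))*181 = (-243 + 926)*181 = 683*181 = 123623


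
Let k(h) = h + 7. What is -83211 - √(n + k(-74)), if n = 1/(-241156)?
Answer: -83211 - I*√974116683917/120578 ≈ -83211.0 - 8.1853*I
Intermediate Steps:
n = -1/241156 ≈ -4.1467e-6
k(h) = 7 + h
-83211 - √(n + k(-74)) = -83211 - √(-1/241156 + (7 - 74)) = -83211 - √(-1/241156 - 67) = -83211 - √(-16157453/241156) = -83211 - I*√974116683917/120578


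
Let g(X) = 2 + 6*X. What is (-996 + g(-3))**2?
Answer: 1024144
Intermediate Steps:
(-996 + g(-3))**2 = (-996 + (2 + 6*(-3)))**2 = (-996 + (2 - 18))**2 = (-996 - 16)**2 = (-1012)**2 = 1024144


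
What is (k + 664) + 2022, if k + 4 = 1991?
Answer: 4673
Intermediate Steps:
k = 1987 (k = -4 + 1991 = 1987)
(k + 664) + 2022 = (1987 + 664) + 2022 = 2651 + 2022 = 4673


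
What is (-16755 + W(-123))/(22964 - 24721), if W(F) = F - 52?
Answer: 16930/1757 ≈ 9.6357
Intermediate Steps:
W(F) = -52 + F
(-16755 + W(-123))/(22964 - 24721) = (-16755 + (-52 - 123))/(22964 - 24721) = (-16755 - 175)/(-1757) = -16930*(-1/1757) = 16930/1757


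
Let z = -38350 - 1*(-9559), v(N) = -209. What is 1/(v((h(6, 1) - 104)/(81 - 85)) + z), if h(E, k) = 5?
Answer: -1/29000 ≈ -3.4483e-5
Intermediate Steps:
z = -28791 (z = -38350 + 9559 = -28791)
1/(v((h(6, 1) - 104)/(81 - 85)) + z) = 1/(-209 - 28791) = 1/(-29000) = -1/29000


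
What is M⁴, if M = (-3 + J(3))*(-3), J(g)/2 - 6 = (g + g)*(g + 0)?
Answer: 332150625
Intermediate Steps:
J(g) = 12 + 4*g² (J(g) = 12 + 2*((g + g)*(g + 0)) = 12 + 2*((2*g)*g) = 12 + 2*(2*g²) = 12 + 4*g²)
M = -135 (M = (-3 + (12 + 4*3²))*(-3) = (-3 + (12 + 4*9))*(-3) = (-3 + (12 + 36))*(-3) = (-3 + 48)*(-3) = 45*(-3) = -135)
M⁴ = (-135)⁴ = 332150625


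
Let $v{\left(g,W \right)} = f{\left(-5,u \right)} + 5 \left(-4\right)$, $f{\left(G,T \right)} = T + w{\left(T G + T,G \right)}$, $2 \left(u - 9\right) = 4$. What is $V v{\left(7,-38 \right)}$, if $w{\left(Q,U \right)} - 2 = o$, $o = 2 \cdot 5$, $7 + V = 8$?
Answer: $3$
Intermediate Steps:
$V = 1$ ($V = -7 + 8 = 1$)
$u = 11$ ($u = 9 + \frac{1}{2} \cdot 4 = 9 + 2 = 11$)
$o = 10$
$w{\left(Q,U \right)} = 12$ ($w{\left(Q,U \right)} = 2 + 10 = 12$)
$f{\left(G,T \right)} = 12 + T$ ($f{\left(G,T \right)} = T + 12 = 12 + T$)
$v{\left(g,W \right)} = 3$ ($v{\left(g,W \right)} = \left(12 + 11\right) + 5 \left(-4\right) = 23 - 20 = 3$)
$V v{\left(7,-38 \right)} = 1 \cdot 3 = 3$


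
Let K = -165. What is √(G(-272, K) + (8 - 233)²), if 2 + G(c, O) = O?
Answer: √50458 ≈ 224.63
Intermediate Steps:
G(c, O) = -2 + O
√(G(-272, K) + (8 - 233)²) = √((-2 - 165) + (8 - 233)²) = √(-167 + (-225)²) = √(-167 + 50625) = √50458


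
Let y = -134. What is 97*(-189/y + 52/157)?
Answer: 3554177/21038 ≈ 168.94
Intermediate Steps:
97*(-189/y + 52/157) = 97*(-189/(-134) + 52/157) = 97*(-189*(-1/134) + 52*(1/157)) = 97*(189/134 + 52/157) = 97*(36641/21038) = 3554177/21038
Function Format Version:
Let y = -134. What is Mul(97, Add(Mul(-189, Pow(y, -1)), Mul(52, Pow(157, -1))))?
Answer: Rational(3554177, 21038) ≈ 168.94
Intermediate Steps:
Mul(97, Add(Mul(-189, Pow(y, -1)), Mul(52, Pow(157, -1)))) = Mul(97, Add(Mul(-189, Pow(-134, -1)), Mul(52, Pow(157, -1)))) = Mul(97, Add(Mul(-189, Rational(-1, 134)), Mul(52, Rational(1, 157)))) = Mul(97, Add(Rational(189, 134), Rational(52, 157))) = Mul(97, Rational(36641, 21038)) = Rational(3554177, 21038)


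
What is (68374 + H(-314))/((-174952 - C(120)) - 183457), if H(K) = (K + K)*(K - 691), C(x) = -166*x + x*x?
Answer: -699514/352889 ≈ -1.9823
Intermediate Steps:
C(x) = x² - 166*x (C(x) = -166*x + x² = x² - 166*x)
H(K) = 2*K*(-691 + K) (H(K) = (2*K)*(-691 + K) = 2*K*(-691 + K))
(68374 + H(-314))/((-174952 - C(120)) - 183457) = (68374 + 2*(-314)*(-691 - 314))/((-174952 - 120*(-166 + 120)) - 183457) = (68374 + 2*(-314)*(-1005))/((-174952 - 120*(-46)) - 183457) = (68374 + 631140)/((-174952 - 1*(-5520)) - 183457) = 699514/((-174952 + 5520) - 183457) = 699514/(-169432 - 183457) = 699514/(-352889) = 699514*(-1/352889) = -699514/352889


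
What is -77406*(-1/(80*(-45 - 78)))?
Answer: -12901/1640 ≈ -7.8665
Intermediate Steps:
-77406*(-1/(80*(-45 - 78))) = -77406/((-123*(-80))) = -77406/9840 = -77406*1/9840 = -12901/1640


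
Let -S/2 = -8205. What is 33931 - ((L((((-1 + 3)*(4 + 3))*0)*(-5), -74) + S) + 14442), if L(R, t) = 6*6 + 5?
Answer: 3038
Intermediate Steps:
S = 16410 (S = -2*(-8205) = 16410)
L(R, t) = 41 (L(R, t) = 36 + 5 = 41)
33931 - ((L((((-1 + 3)*(4 + 3))*0)*(-5), -74) + S) + 14442) = 33931 - ((41 + 16410) + 14442) = 33931 - (16451 + 14442) = 33931 - 1*30893 = 33931 - 30893 = 3038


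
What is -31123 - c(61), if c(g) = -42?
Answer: -31081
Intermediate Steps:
-31123 - c(61) = -31123 - 1*(-42) = -31123 + 42 = -31081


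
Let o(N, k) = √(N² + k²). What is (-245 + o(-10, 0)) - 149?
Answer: -384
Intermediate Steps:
(-245 + o(-10, 0)) - 149 = (-245 + √((-10)² + 0²)) - 149 = (-245 + √(100 + 0)) - 149 = (-245 + √100) - 149 = (-245 + 10) - 149 = -235 - 149 = -384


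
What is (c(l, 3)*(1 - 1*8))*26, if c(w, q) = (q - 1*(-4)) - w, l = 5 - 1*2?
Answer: -728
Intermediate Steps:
l = 3 (l = 5 - 2 = 3)
c(w, q) = 4 + q - w (c(w, q) = (q + 4) - w = (4 + q) - w = 4 + q - w)
(c(l, 3)*(1 - 1*8))*26 = ((4 + 3 - 1*3)*(1 - 1*8))*26 = ((4 + 3 - 3)*(1 - 8))*26 = (4*(-7))*26 = -28*26 = -728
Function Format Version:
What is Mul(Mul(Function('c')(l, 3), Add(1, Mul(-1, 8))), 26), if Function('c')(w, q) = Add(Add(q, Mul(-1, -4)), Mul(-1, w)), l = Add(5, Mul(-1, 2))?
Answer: -728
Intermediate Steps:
l = 3 (l = Add(5, -2) = 3)
Function('c')(w, q) = Add(4, q, Mul(-1, w)) (Function('c')(w, q) = Add(Add(q, 4), Mul(-1, w)) = Add(Add(4, q), Mul(-1, w)) = Add(4, q, Mul(-1, w)))
Mul(Mul(Function('c')(l, 3), Add(1, Mul(-1, 8))), 26) = Mul(Mul(Add(4, 3, Mul(-1, 3)), Add(1, Mul(-1, 8))), 26) = Mul(Mul(Add(4, 3, -3), Add(1, -8)), 26) = Mul(Mul(4, -7), 26) = Mul(-28, 26) = -728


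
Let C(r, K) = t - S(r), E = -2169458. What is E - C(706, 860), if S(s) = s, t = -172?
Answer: -2168580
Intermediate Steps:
C(r, K) = -172 - r
E - C(706, 860) = -2169458 - (-172 - 1*706) = -2169458 - (-172 - 706) = -2169458 - 1*(-878) = -2169458 + 878 = -2168580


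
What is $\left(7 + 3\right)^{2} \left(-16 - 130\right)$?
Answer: $-14600$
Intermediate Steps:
$\left(7 + 3\right)^{2} \left(-16 - 130\right) = 10^{2} \left(-146\right) = 100 \left(-146\right) = -14600$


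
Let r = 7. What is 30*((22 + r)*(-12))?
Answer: -10440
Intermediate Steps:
30*((22 + r)*(-12)) = 30*((22 + 7)*(-12)) = 30*(29*(-12)) = 30*(-348) = -10440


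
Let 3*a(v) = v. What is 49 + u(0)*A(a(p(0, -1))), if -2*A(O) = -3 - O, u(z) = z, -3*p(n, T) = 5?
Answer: 49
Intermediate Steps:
p(n, T) = -5/3 (p(n, T) = -⅓*5 = -5/3)
a(v) = v/3
A(O) = 3/2 + O/2 (A(O) = -(-3 - O)/2 = 3/2 + O/2)
49 + u(0)*A(a(p(0, -1))) = 49 + 0*(3/2 + ((⅓)*(-5/3))/2) = 49 + 0*(3/2 + (½)*(-5/9)) = 49 + 0*(3/2 - 5/18) = 49 + 0*(11/9) = 49 + 0 = 49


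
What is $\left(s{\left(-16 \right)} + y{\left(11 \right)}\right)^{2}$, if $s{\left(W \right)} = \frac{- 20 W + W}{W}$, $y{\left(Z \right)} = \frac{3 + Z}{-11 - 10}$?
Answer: $\frac{3481}{9} \approx 386.78$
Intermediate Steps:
$y{\left(Z \right)} = - \frac{1}{7} - \frac{Z}{21}$ ($y{\left(Z \right)} = \frac{3 + Z}{-21} = \left(3 + Z\right) \left(- \frac{1}{21}\right) = - \frac{1}{7} - \frac{Z}{21}$)
$s{\left(W \right)} = -19$ ($s{\left(W \right)} = \frac{\left(-19\right) W}{W} = -19$)
$\left(s{\left(-16 \right)} + y{\left(11 \right)}\right)^{2} = \left(-19 - \frac{2}{3}\right)^{2} = \left(- \frac{59}{3}\right)^{2} = \frac{3481}{9}$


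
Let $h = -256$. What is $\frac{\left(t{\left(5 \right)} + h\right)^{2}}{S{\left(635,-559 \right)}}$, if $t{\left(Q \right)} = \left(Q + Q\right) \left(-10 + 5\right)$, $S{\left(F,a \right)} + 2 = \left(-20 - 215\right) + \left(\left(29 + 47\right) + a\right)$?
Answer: $- \frac{2601}{20} \approx -130.05$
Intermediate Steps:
$S{\left(F,a \right)} = -161 + a$ ($S{\left(F,a \right)} = -2 + \left(\left(-20 - 215\right) + \left(\left(29 + 47\right) + a\right)\right) = -2 + \left(-235 + \left(76 + a\right)\right) = -2 + \left(-159 + a\right) = -161 + a$)
$t{\left(Q \right)} = - 10 Q$ ($t{\left(Q \right)} = 2 Q \left(-5\right) = - 10 Q$)
$\frac{\left(t{\left(5 \right)} + h\right)^{2}}{S{\left(635,-559 \right)}} = \frac{\left(\left(-10\right) 5 - 256\right)^{2}}{-161 - 559} = \frac{\left(-50 - 256\right)^{2}}{-720} = \left(-306\right)^{2} \left(- \frac{1}{720}\right) = 93636 \left(- \frac{1}{720}\right) = - \frac{2601}{20}$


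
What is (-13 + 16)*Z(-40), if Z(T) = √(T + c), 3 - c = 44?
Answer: 27*I ≈ 27.0*I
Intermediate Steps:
c = -41 (c = 3 - 1*44 = 3 - 44 = -41)
Z(T) = √(-41 + T) (Z(T) = √(T - 41) = √(-41 + T))
(-13 + 16)*Z(-40) = (-13 + 16)*√(-41 - 40) = 3*√(-81) = 3*(9*I) = 27*I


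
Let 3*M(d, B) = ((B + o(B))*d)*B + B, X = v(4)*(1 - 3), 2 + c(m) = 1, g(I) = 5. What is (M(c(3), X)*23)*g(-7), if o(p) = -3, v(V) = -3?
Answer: -460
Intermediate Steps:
c(m) = -1 (c(m) = -2 + 1 = -1)
X = 6 (X = -3*(1 - 3) = -3*(-2) = 6)
M(d, B) = B/3 + B*d*(-3 + B)/3 (M(d, B) = (((B - 3)*d)*B + B)/3 = (((-3 + B)*d)*B + B)/3 = ((d*(-3 + B))*B + B)/3 = (B*d*(-3 + B) + B)/3 = (B + B*d*(-3 + B))/3 = B/3 + B*d*(-3 + B)/3)
(M(c(3), X)*23)*g(-7) = (((⅓)*6*(1 - 3*(-1) + 6*(-1)))*23)*5 = (((⅓)*6*(1 + 3 - 6))*23)*5 = (((⅓)*6*(-2))*23)*5 = -4*23*5 = -92*5 = -460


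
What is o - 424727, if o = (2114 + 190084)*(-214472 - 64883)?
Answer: -53691897017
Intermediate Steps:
o = -53691472290 (o = 192198*(-279355) = -53691472290)
o - 424727 = -53691472290 - 424727 = -53691897017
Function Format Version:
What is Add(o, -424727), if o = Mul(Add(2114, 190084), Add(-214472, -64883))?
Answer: -53691897017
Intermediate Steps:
o = -53691472290 (o = Mul(192198, -279355) = -53691472290)
Add(o, -424727) = Add(-53691472290, -424727) = -53691897017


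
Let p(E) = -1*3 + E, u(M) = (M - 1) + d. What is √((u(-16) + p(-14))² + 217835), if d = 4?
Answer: √218735 ≈ 467.69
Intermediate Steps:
u(M) = 3 + M (u(M) = (M - 1) + 4 = (-1 + M) + 4 = 3 + M)
p(E) = -3 + E
√((u(-16) + p(-14))² + 217835) = √(((3 - 16) + (-3 - 14))² + 217835) = √((-13 - 17)² + 217835) = √((-30)² + 217835) = √(900 + 217835) = √218735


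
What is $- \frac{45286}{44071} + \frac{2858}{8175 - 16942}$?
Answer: $- \frac{522977280}{386370457} \approx -1.3536$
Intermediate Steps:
$- \frac{45286}{44071} + \frac{2858}{8175 - 16942} = \left(-45286\right) \frac{1}{44071} + \frac{2858}{8175 - 16942} = - \frac{45286}{44071} + \frac{2858}{-8767} = - \frac{45286}{44071} + 2858 \left(- \frac{1}{8767}\right) = - \frac{45286}{44071} - \frac{2858}{8767} = - \frac{522977280}{386370457}$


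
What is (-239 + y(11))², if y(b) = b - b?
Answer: 57121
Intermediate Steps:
y(b) = 0
(-239 + y(11))² = (-239 + 0)² = (-239)² = 57121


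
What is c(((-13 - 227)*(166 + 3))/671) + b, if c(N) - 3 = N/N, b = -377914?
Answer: -377910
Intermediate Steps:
c(N) = 4 (c(N) = 3 + N/N = 3 + 1 = 4)
c(((-13 - 227)*(166 + 3))/671) + b = 4 - 377914 = -377910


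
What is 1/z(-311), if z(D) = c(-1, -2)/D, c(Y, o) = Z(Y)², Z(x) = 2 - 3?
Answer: -311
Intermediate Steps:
Z(x) = -1
c(Y, o) = 1 (c(Y, o) = (-1)² = 1)
z(D) = 1/D
1/z(-311) = 1/(1/(-311)) = 1/(-1/311) = -311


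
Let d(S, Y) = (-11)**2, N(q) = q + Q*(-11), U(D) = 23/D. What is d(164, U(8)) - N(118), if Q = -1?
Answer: -8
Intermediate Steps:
N(q) = 11 + q (N(q) = q - 1*(-11) = q + 11 = 11 + q)
d(S, Y) = 121
d(164, U(8)) - N(118) = 121 - (11 + 118) = 121 - 1*129 = 121 - 129 = -8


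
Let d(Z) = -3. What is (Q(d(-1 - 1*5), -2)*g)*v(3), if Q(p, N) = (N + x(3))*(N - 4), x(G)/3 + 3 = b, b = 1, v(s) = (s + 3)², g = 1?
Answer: 1728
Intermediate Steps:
v(s) = (3 + s)²
x(G) = -6 (x(G) = -9 + 3*1 = -9 + 3 = -6)
Q(p, N) = (-6 + N)*(-4 + N) (Q(p, N) = (N - 6)*(N - 4) = (-6 + N)*(-4 + N))
(Q(d(-1 - 1*5), -2)*g)*v(3) = ((24 + (-2)² - 10*(-2))*1)*(3 + 3)² = ((24 + 4 + 20)*1)*6² = (48*1)*36 = 48*36 = 1728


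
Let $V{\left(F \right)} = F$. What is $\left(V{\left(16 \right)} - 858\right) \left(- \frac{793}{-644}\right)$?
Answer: $- \frac{333853}{322} \approx -1036.8$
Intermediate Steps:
$\left(V{\left(16 \right)} - 858\right) \left(- \frac{793}{-644}\right) = \left(16 - 858\right) \left(- \frac{793}{-644}\right) = - 842 \left(\left(-793\right) \left(- \frac{1}{644}\right)\right) = \left(-842\right) \frac{793}{644} = - \frac{333853}{322}$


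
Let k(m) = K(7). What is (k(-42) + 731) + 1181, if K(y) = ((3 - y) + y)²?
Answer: 1921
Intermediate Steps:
K(y) = 9 (K(y) = 3² = 9)
k(m) = 9
(k(-42) + 731) + 1181 = (9 + 731) + 1181 = 740 + 1181 = 1921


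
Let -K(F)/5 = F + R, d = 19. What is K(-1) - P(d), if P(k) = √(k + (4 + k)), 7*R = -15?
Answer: 110/7 - √42 ≈ 9.2336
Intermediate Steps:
R = -15/7 (R = (⅐)*(-15) = -15/7 ≈ -2.1429)
P(k) = √(4 + 2*k)
K(F) = 75/7 - 5*F (K(F) = -5*(F - 15/7) = -5*(-15/7 + F) = 75/7 - 5*F)
K(-1) - P(d) = (75/7 - 5*(-1)) - √(4 + 2*19) = (75/7 + 5) - √(4 + 38) = 110/7 - √42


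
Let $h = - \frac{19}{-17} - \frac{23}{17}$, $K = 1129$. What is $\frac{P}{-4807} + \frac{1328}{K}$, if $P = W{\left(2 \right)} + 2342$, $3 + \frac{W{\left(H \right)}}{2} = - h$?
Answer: $\frac{63678952}{92260751} \approx 0.69021$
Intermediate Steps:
$h = - \frac{4}{17}$ ($h = \left(-19\right) \left(- \frac{1}{17}\right) - \frac{23}{17} = \frac{19}{17} - \frac{23}{17} = - \frac{4}{17} \approx -0.23529$)
$W{\left(H \right)} = - \frac{94}{17}$ ($W{\left(H \right)} = -6 + 2 \left(\left(-1\right) \left(- \frac{4}{17}\right)\right) = -6 + 2 \cdot \frac{4}{17} = -6 + \frac{8}{17} = - \frac{94}{17}$)
$P = \frac{39720}{17}$ ($P = - \frac{94}{17} + 2342 = \frac{39720}{17} \approx 2336.5$)
$\frac{P}{-4807} + \frac{1328}{K} = \frac{39720}{17 \left(-4807\right)} + \frac{1328}{1129} = \frac{39720}{17} \left(- \frac{1}{4807}\right) + 1328 \cdot \frac{1}{1129} = - \frac{39720}{81719} + \frac{1328}{1129} = \frac{63678952}{92260751}$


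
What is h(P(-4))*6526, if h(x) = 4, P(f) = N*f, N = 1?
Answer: 26104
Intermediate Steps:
P(f) = f (P(f) = 1*f = f)
h(P(-4))*6526 = 4*6526 = 26104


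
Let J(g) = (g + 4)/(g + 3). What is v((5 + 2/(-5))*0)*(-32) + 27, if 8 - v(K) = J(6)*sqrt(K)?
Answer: -229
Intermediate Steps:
J(g) = (4 + g)/(3 + g)
v(K) = 8 - 10*sqrt(K)/9 (v(K) = 8 - (4 + 6)/(3 + 6)*sqrt(K) = 8 - 10/9*sqrt(K) = 8 - (1/9)*10*sqrt(K) = 8 - 10*sqrt(K)/9)
v((5 + 2/(-5))*0)*(-32) + 27 = (8 - 10*sqrt((5 + 2/(-5))*0)/9)*(-32) + 27 = (8 - 10*sqrt((5 + 2*(-1/5))*0)/9)*(-32) + 27 = (8 - 10*sqrt((5 - 2/5)*0)/9)*(-32) + 27 = (8 - 10*sqrt((23/5)*0)/9)*(-32) + 27 = (8 - 10*sqrt(0)/9)*(-32) + 27 = (8 - 10/9*0)*(-32) + 27 = (8 + 0)*(-32) + 27 = 8*(-32) + 27 = -256 + 27 = -229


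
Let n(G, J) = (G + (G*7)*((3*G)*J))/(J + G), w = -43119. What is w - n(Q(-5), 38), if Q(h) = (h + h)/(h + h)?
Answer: -1682440/39 ≈ -43140.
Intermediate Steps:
Q(h) = 1 (Q(h) = (2*h)/((2*h)) = (2*h)*(1/(2*h)) = 1)
n(G, J) = (G + 21*J*G**2)/(G + J) (n(G, J) = (G + (7*G)*(3*G*J))/(G + J) = (G + 21*J*G**2)/(G + J))
w - n(Q(-5), 38) = -43119 - (1 + 21*1*38)/(1 + 38) = -43119 - (1 + 798)/39 = -43119 - 799/39 = -1682440/39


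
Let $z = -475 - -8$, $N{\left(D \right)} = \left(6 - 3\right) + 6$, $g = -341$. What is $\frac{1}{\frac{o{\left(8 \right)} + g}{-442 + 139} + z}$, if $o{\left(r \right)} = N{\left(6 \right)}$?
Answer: $- \frac{303}{141169} \approx -0.0021464$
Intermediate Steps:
$N{\left(D \right)} = 9$ ($N{\left(D \right)} = 3 + 6 = 9$)
$o{\left(r \right)} = 9$
$z = -467$ ($z = -475 + 8 = -467$)
$\frac{1}{\frac{o{\left(8 \right)} + g}{-442 + 139} + z} = \frac{1}{\frac{9 - 341}{-442 + 139} - 467} = \frac{1}{- \frac{332}{-303} - 467} = \frac{1}{\left(-332\right) \left(- \frac{1}{303}\right) - 467} = \frac{1}{\frac{332}{303} - 467} = \frac{1}{- \frac{141169}{303}} = - \frac{303}{141169}$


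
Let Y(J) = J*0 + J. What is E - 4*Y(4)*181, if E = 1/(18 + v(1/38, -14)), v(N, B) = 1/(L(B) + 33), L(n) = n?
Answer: -993309/343 ≈ -2895.9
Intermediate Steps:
Y(J) = J (Y(J) = 0 + J = J)
v(N, B) = 1/(33 + B) (v(N, B) = 1/(B + 33) = 1/(33 + B))
E = 19/343 (E = 1/(18 + 1/(33 - 14)) = 1/(18 + 1/19) = 1/(343/19) = 19/343 ≈ 0.055394)
E - 4*Y(4)*181 = 19/343 - 4*4*181 = 19/343 - 16*181 = 19/343 - 2896 = -993309/343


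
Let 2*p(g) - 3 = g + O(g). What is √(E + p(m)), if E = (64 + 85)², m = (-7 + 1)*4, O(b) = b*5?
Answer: √88522/2 ≈ 148.76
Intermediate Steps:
O(b) = 5*b
m = -24 (m = -6*4 = -24)
p(g) = 3/2 + 3*g (p(g) = 3/2 + (g + 5*g)/2 = 3/2 + (6*g)/2 = 3/2 + 3*g)
E = 22201 (E = 149² = 22201)
√(E + p(m)) = √(22201 + (3/2 + 3*(-24))) = √(22201 + (3/2 - 72)) = √(22201 - 141/2) = √(44261/2) = √88522/2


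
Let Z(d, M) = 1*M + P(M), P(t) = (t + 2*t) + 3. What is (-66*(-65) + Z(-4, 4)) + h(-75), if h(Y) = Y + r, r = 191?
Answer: 4425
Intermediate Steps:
P(t) = 3 + 3*t (P(t) = 3*t + 3 = 3 + 3*t)
Z(d, M) = 3 + 4*M (Z(d, M) = 1*M + (3 + 3*M) = M + (3 + 3*M) = 3 + 4*M)
h(Y) = 191 + Y (h(Y) = Y + 191 = 191 + Y)
(-66*(-65) + Z(-4, 4)) + h(-75) = (-66*(-65) + (3 + 4*4)) + (191 - 75) = (4290 + (3 + 16)) + 116 = (4290 + 19) + 116 = 4309 + 116 = 4425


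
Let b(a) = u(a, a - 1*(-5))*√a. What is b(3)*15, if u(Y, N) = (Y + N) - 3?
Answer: 120*√3 ≈ 207.85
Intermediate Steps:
u(Y, N) = -3 + N + Y (u(Y, N) = (N + Y) - 3 = -3 + N + Y)
b(a) = √a*(2 + 2*a) (b(a) = (-3 + (a - 1*(-5)) + a)*√a = (-3 + (a + 5) + a)*√a = (-3 + (5 + a) + a)*√a = (2 + 2*a)*√a = √a*(2 + 2*a))
b(3)*15 = (2*√3*(1 + 3))*15 = (2*√3*4)*15 = (8*√3)*15 = 120*√3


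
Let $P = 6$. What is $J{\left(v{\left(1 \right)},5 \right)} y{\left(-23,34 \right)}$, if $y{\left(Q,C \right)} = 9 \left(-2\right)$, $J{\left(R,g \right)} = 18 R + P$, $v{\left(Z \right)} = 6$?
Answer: $-2052$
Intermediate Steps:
$J{\left(R,g \right)} = 6 + 18 R$ ($J{\left(R,g \right)} = 18 R + 6 = 6 + 18 R$)
$y{\left(Q,C \right)} = -18$
$J{\left(v{\left(1 \right)},5 \right)} y{\left(-23,34 \right)} = \left(6 + 18 \cdot 6\right) \left(-18\right) = \left(6 + 108\right) \left(-18\right) = 114 \left(-18\right) = -2052$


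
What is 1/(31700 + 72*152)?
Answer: 1/42644 ≈ 2.3450e-5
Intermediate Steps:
1/(31700 + 72*152) = 1/(31700 + 10944) = 1/42644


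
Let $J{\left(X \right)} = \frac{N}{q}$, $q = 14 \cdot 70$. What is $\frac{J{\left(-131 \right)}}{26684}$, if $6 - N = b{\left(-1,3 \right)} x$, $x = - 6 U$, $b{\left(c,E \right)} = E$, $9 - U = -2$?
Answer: $\frac{51}{6537580} \approx 7.801 \cdot 10^{-6}$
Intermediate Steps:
$U = 11$ ($U = 9 - -2 = 9 + 2 = 11$)
$x = -66$ ($x = \left(-6\right) 11 = -66$)
$q = 980$
$N = 204$ ($N = 6 - 3 \left(-66\right) = 6 - -198 = 6 + 198 = 204$)
$J{\left(X \right)} = \frac{51}{245}$ ($J{\left(X \right)} = \frac{204}{980} = 204 \cdot \frac{1}{980} = \frac{51}{245}$)
$\frac{J{\left(-131 \right)}}{26684} = \frac{51}{245 \cdot 26684} = \frac{51}{245} \cdot \frac{1}{26684} = \frac{51}{6537580}$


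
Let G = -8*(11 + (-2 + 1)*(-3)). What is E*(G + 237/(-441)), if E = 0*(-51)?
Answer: 0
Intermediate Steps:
G = -112 (G = -8*(11 - 1*(-3)) = -8*(11 + 3) = -8*14 = -112)
E = 0
E*(G + 237/(-441)) = 0*(-112 + 237/(-441)) = 0*(-112 + 237*(-1/441)) = 0*(-112 - 79/147) = 0*(-16543/147) = 0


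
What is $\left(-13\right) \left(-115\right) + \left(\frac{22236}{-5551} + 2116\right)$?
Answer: $\frac{20022425}{5551} \approx 3607.0$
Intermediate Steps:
$\left(-13\right) \left(-115\right) + \left(\frac{22236}{-5551} + 2116\right) = 1495 + \left(22236 \left(- \frac{1}{5551}\right) + 2116\right) = 1495 + \left(- \frac{22236}{5551} + 2116\right) = 1495 + \frac{11723680}{5551} = \frac{20022425}{5551}$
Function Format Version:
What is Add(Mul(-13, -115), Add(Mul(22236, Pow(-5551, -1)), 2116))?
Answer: Rational(20022425, 5551) ≈ 3607.0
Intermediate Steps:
Add(Mul(-13, -115), Add(Mul(22236, Pow(-5551, -1)), 2116)) = Add(1495, Add(Mul(22236, Rational(-1, 5551)), 2116)) = Add(1495, Add(Rational(-22236, 5551), 2116)) = Add(1495, Rational(11723680, 5551)) = Rational(20022425, 5551)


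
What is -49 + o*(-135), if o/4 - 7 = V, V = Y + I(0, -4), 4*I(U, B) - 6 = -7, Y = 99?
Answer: -57154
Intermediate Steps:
I(U, B) = -1/4 (I(U, B) = 3/2 + (1/4)*(-7) = 3/2 - 7/4 = -1/4)
V = 395/4 (V = 99 - 1/4 = 395/4 ≈ 98.750)
o = 423 (o = 28 + 4*(395/4) = 28 + 395 = 423)
-49 + o*(-135) = -49 + 423*(-135) = -49 - 57105 = -57154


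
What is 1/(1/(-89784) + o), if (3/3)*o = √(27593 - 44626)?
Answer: -89784/137305851651649 - 8061166656*I*√17033/137305851651649 ≈ -6.539e-10 - 0.0076622*I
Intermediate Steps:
o = I*√17033 (o = √(27593 - 44626) = √(-17033) = I*√17033 ≈ 130.51*I)
1/(1/(-89784) + o) = 1/(1/(-89784) + I*√17033) = 1/(-1/89784 + I*√17033)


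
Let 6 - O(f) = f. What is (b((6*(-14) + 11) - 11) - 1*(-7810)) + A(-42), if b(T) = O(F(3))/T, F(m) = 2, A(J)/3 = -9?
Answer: 163442/21 ≈ 7783.0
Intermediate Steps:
A(J) = -27 (A(J) = 3*(-9) = -27)
O(f) = 6 - f
b(T) = 4/T (b(T) = (6 - 1*2)/T = (6 - 2)/T = 4/T)
(b((6*(-14) + 11) - 11) - 1*(-7810)) + A(-42) = (4/((6*(-14) + 11) - 11) - 1*(-7810)) - 27 = (4/((-84 + 11) - 11) + 7810) - 27 = (4/(-73 - 11) + 7810) - 27 = (4/(-84) + 7810) - 27 = (4*(-1/84) + 7810) - 27 = (-1/21 + 7810) - 27 = 164009/21 - 27 = 163442/21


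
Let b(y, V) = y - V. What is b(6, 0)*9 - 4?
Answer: 50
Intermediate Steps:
b(6, 0)*9 - 4 = (6 - 1*0)*9 - 4 = (6 + 0)*9 - 4 = 6*9 - 4 = 54 - 4 = 50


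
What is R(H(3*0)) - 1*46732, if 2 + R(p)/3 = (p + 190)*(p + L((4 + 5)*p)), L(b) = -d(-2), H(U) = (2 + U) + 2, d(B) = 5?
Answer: -47320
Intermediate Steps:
H(U) = 4 + U
L(b) = -5 (L(b) = -1*5 = -5)
R(p) = -6 + 3*(-5 + p)*(190 + p) (R(p) = -6 + 3*((p + 190)*(p - 5)) = -6 + 3*((190 + p)*(-5 + p)) = -6 + 3*((-5 + p)*(190 + p)) = -6 + 3*(-5 + p)*(190 + p))
R(H(3*0)) - 1*46732 = (-2856 + 3*(4 + 3*0)² + 555*(4 + 3*0)) - 1*46732 = (-2856 + 3*(4 + 0)² + 555*(4 + 0)) - 46732 = (-2856 + 3*4² + 555*4) - 46732 = (-2856 + 3*16 + 2220) - 46732 = (-2856 + 48 + 2220) - 46732 = -588 - 46732 = -47320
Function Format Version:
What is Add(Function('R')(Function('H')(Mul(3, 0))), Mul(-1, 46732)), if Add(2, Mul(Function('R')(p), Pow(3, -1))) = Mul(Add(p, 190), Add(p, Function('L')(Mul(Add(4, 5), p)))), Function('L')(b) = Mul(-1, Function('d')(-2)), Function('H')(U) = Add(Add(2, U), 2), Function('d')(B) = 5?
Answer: -47320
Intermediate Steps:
Function('H')(U) = Add(4, U)
Function('L')(b) = -5 (Function('L')(b) = Mul(-1, 5) = -5)
Function('R')(p) = Add(-6, Mul(3, Add(-5, p), Add(190, p))) (Function('R')(p) = Add(-6, Mul(3, Mul(Add(p, 190), Add(p, -5)))) = Add(-6, Mul(3, Mul(Add(190, p), Add(-5, p)))) = Add(-6, Mul(3, Mul(Add(-5, p), Add(190, p)))) = Add(-6, Mul(3, Add(-5, p), Add(190, p))))
Add(Function('R')(Function('H')(Mul(3, 0))), Mul(-1, 46732)) = Add(Add(-2856, Mul(3, Pow(Add(4, Mul(3, 0)), 2)), Mul(555, Add(4, Mul(3, 0)))), Mul(-1, 46732)) = Add(Add(-2856, Mul(3, Pow(Add(4, 0), 2)), Mul(555, Add(4, 0))), -46732) = Add(Add(-2856, Mul(3, Pow(4, 2)), Mul(555, 4)), -46732) = Add(Add(-2856, Mul(3, 16), 2220), -46732) = Add(Add(-2856, 48, 2220), -46732) = Add(-588, -46732) = -47320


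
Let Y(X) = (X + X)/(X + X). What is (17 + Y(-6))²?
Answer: 324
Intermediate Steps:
Y(X) = 1 (Y(X) = (2*X)/((2*X)) = (2*X)*(1/(2*X)) = 1)
(17 + Y(-6))² = (17 + 1)² = 18² = 324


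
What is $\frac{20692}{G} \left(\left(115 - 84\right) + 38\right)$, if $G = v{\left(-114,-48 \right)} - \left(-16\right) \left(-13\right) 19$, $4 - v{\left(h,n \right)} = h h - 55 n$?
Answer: $- \frac{118979}{1632} \approx -72.904$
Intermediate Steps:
$v{\left(h,n \right)} = 4 - h^{2} + 55 n$ ($v{\left(h,n \right)} = 4 - \left(h h - 55 n\right) = 4 - \left(h^{2} - 55 n\right) = 4 - h^{2} + 55 n$)
$G = -19584$ ($G = \left(4 - \left(-114\right)^{2} + 55 \left(-48\right)\right) - \left(-16\right) \left(-13\right) 19 = \left(4 - 12996 - 2640\right) - 208 \cdot 19 = \left(4 - 12996 - 2640\right) - 3952 = -15632 - 3952 = -19584$)
$\frac{20692}{G} \left(\left(115 - 84\right) + 38\right) = \frac{20692}{-19584} \left(\left(115 - 84\right) + 38\right) = 20692 \left(- \frac{1}{19584}\right) \left(31 + 38\right) = \left(- \frac{5173}{4896}\right) 69 = - \frac{118979}{1632}$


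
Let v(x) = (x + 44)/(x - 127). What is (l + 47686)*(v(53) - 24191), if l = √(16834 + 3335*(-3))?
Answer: -42684477733/37 - 1790231*√6829/74 ≈ -1.1556e+9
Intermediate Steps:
l = √6829 (l = √(16834 - 10005) = √6829 ≈ 82.638)
v(x) = (44 + x)/(-127 + x)
(l + 47686)*(v(53) - 24191) = (√6829 + 47686)*((44 + 53)/(-127 + 53) - 24191) = (47686 + √6829)*(97/(-74) - 24191) = (47686 + √6829)*(-1/74*97 - 24191) = (47686 + √6829)*(-97/74 - 24191) = (47686 + √6829)*(-1790231/74) = -42684477733/37 - 1790231*√6829/74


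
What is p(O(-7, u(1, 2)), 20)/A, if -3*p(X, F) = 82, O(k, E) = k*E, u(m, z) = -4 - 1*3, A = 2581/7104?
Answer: -194176/2581 ≈ -75.233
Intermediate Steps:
A = 2581/7104 (A = 2581*(1/7104) = 2581/7104 ≈ 0.36332)
u(m, z) = -7 (u(m, z) = -4 - 3 = -7)
O(k, E) = E*k
p(X, F) = -82/3 (p(X, F) = -⅓*82 = -82/3)
p(O(-7, u(1, 2)), 20)/A = -82/(3*2581/7104) = -82/3*7104/2581 = -194176/2581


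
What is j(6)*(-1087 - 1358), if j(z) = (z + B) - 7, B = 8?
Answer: -17115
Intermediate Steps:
j(z) = 1 + z (j(z) = (z + 8) - 7 = (8 + z) - 7 = 1 + z)
j(6)*(-1087 - 1358) = (1 + 6)*(-1087 - 1358) = 7*(-2445) = -17115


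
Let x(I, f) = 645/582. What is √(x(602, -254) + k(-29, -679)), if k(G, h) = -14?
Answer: I*√485194/194 ≈ 3.5905*I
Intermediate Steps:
x(I, f) = 215/194 (x(I, f) = 645*(1/582) = 215/194)
√(x(602, -254) + k(-29, -679)) = √(215/194 - 14) = √(-2501/194) = I*√485194/194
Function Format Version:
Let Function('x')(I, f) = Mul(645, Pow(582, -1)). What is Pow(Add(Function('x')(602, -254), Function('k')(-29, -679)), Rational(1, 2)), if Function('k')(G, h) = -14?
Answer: Mul(Rational(1, 194), I, Pow(485194, Rational(1, 2))) ≈ Mul(3.5905, I)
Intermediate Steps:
Function('x')(I, f) = Rational(215, 194) (Function('x')(I, f) = Mul(645, Rational(1, 582)) = Rational(215, 194))
Pow(Add(Function('x')(602, -254), Function('k')(-29, -679)), Rational(1, 2)) = Pow(Add(Rational(215, 194), -14), Rational(1, 2)) = Pow(Rational(-2501, 194), Rational(1, 2)) = Mul(Rational(1, 194), I, Pow(485194, Rational(1, 2)))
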